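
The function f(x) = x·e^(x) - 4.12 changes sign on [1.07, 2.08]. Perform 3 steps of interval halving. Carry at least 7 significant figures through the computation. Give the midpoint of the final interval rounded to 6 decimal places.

f(1.070000) = -1.000544, f(2.080000) = 12.529295 (opposite signs)
step 1: m = 1.575000, f(m) = 3.488418 > 0 → root in [1.070000, 1.575000]
step 2: m = 1.322500, f(m) = 0.843067 > 0 → root in [1.070000, 1.322500]
step 3: m = 1.196250, f(m) = -0.163176 < 0 → root in [1.196250, 1.322500]
Midpoint of [1.196250, 1.322500] = 1.259375

1.259375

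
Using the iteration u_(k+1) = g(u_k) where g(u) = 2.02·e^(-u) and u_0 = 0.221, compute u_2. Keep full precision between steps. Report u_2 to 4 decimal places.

0.4000

u_1 = g(0.221000) = 1.619468
u_2 = g(1.619468) = 0.399968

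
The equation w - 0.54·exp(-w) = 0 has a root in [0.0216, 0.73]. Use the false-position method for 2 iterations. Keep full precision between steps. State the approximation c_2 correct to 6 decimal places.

0.373049

f(0.021600) = -0.506861, f(0.730000) = 0.469769
step 1: c = 0.389252, f(c) = 0.023368 > 0 → new bracket [0.021600, 0.389252]
step 2: c = 0.373049, f(c) = 0.001188 > 0 → new bracket [0.021600, 0.373049]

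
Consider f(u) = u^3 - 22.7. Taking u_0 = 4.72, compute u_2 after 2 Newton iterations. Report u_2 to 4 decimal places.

2.9468

f'(u) = 3u^2
u_0 = 4.720000: f = 82.454048, f' = 66.835200 → u_1 = 4.720000 - (82.454048)/(66.835200) = 3.486308
u_1 = 3.486308: f = 19.673787, f' = 36.463032 → u_2 = 3.486308 - (19.673787)/(36.463032) = 2.946754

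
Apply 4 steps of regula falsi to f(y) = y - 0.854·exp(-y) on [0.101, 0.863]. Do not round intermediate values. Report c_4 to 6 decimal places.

False-position update: c = (a·f(b) − b·f(a))/(f(b) − f(a)); replace the endpoint whose sign matches f(c).
f(0.101000) = -0.670959, f(0.863000) = 0.502702
step 1: c = 0.536620, f(c) = 0.037269 > 0 → new bracket [0.101000, 0.536620]
step 2: c = 0.513697, f(c) = 0.002766 > 0 → new bracket [0.101000, 0.513697]
step 3: c = 0.512003, f(c) = 0.000205 > 0 → new bracket [0.101000, 0.512003]
step 4: c = 0.511877, f(c) = 0.000015 > 0 → new bracket [0.101000, 0.511877]

0.511877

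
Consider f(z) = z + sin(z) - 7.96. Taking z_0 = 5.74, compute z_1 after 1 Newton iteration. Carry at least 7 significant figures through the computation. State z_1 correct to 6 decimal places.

Newton update: z ← z − f(z)/f'(z).
f'(z) = 1 + cos(z)
z_0 = 5.740000: f = -2.736865, f' = 1.856067 → z_1 = 5.740000 - (-2.736865)/(1.856067) = 7.214551

7.214551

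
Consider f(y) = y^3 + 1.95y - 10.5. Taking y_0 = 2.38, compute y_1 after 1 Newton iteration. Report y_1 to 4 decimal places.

1.9776

f'(y) = 3y^2 + 1.95
y_0 = 2.380000: f = 7.622272, f' = 18.943200 → y_1 = 2.380000 - (7.622272)/(18.943200) = 1.977625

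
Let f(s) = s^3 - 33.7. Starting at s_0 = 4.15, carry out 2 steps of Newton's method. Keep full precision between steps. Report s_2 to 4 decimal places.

Newton update: s ← s − f(s)/f'(s).
f'(s) = 3s^2
s_0 = 4.150000: f = 37.773375, f' = 51.667500 → s_1 = 4.150000 - (37.773375)/(51.667500) = 3.418914
s_1 = 3.418914: f = 6.263601, f' = 35.066923 → s_2 = 3.418914 - (6.263601)/(35.066923) = 3.240296

3.2403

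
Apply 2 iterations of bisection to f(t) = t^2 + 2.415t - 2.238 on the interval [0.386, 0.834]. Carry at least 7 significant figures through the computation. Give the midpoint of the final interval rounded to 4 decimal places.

0.6660

f(0.386000) = -1.156814, f(0.834000) = 0.471666 (opposite signs)
step 1: m = 0.610000, f(m) = -0.392750 < 0 → root in [0.610000, 0.834000]
step 2: m = 0.722000, f(m) = 0.026914 > 0 → root in [0.610000, 0.722000]
Midpoint of [0.610000, 0.722000] = 0.666000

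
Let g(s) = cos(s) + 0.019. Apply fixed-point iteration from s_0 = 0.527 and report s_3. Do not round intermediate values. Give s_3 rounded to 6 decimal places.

s_1 = g(0.527000) = 0.883320
s_2 = g(0.883320) = 0.653589
s_3 = g(0.653589) = 0.812907

0.812907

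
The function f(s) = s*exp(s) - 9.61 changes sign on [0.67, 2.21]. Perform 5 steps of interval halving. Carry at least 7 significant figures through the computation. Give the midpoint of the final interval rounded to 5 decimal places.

1.70469

f(0.670000) = -8.300661, f(2.210000) = 10.535733 (opposite signs)
step 1: m = 1.440000, f(m) = -3.532198 < 0 → root in [1.440000, 2.210000]
step 2: m = 1.825000, f(m) = 1.710101 > 0 → root in [1.440000, 1.825000]
step 3: m = 1.632500, f(m) = -1.257068 < 0 → root in [1.632500, 1.825000]
step 4: m = 1.728750, f(m) = 0.129099 > 0 → root in [1.632500, 1.728750]
step 5: m = 1.680625, f(m) = -0.586875 < 0 → root in [1.680625, 1.728750]
Midpoint of [1.680625, 1.728750] = 1.704687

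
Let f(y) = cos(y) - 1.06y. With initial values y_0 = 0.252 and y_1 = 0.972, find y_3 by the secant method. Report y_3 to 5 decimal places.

Secant update: y_(k+1) = y_k − f(y_k)·(y_k − y_(k-1))/(f(y_k) − f(y_(k-1))).
f(y_0) = 0.701296, f(y_1) = -0.466671
y_2 = 0.972000 - (-0.466671)·(0.972000 - 0.252000)/(-0.466671 - (0.701296)) = 0.684318; f(y_2) = 0.049474
y_3 = 0.684318 - (0.049474)·(0.684318 - 0.972000)/(0.049474 - (-0.466671)) = 0.711893; f(y_3) = 0.002520

0.71189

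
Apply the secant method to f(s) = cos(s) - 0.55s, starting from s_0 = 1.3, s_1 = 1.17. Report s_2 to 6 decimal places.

1.000364

Secant update: s_(k+1) = s_k − f(s_k)·(s_k − s_(k-1))/(f(s_k) − f(s_(k-1))).
f(s_0) = -0.447501, f(s_1) = -0.253348
s_2 = 1.170000 - (-0.253348)·(1.170000 - 1.300000)/(-0.253348 - (-0.447501)) = 1.000364; f(s_2) = -0.010204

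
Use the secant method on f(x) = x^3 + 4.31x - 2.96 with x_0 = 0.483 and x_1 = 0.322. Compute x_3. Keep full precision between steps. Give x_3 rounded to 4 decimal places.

0.6277

f(x_0) = -0.765591, f(x_1) = -1.538794
x_2 = 0.322000 - (-1.538794)·(0.322000 - 0.483000)/(-1.538794 - (-0.765591)) = 0.642415; f(x_2) = 0.073933
x_3 = 0.642415 - (0.073933)·(0.642415 - 0.322000)/(0.073933 - (-1.538794)) = 0.627726; f(x_3) = -0.007150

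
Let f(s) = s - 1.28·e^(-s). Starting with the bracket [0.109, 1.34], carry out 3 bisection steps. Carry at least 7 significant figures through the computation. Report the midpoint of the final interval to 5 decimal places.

f(0.109000) = -1.038815, f(1.340000) = 1.004838 (opposite signs)
step 1: m = 0.724500, f(m) = 0.104255 > 0 → root in [0.109000, 0.724500]
step 2: m = 0.416750, f(m) = -0.427008 < 0 → root in [0.416750, 0.724500]
step 3: m = 0.570625, f(m) = -0.152795 < 0 → root in [0.570625, 0.724500]
Midpoint of [0.570625, 0.724500] = 0.647563

0.64756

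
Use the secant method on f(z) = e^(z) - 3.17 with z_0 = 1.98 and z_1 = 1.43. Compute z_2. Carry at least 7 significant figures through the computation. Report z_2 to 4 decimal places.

1.2489

f(z_0) = 4.072743, f(z_1) = 1.008699
z_2 = 1.430000 - (1.008699)·(1.430000 - 1.980000)/(1.008699 - (4.072743)) = 1.248937; f(z_2) = 0.316635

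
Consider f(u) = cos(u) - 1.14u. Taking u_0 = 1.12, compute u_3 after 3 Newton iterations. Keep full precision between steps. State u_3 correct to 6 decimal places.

0.681341

f'(u) = -sin(u) - 1.14
u_0 = 1.120000: f = -0.841118, f' = -2.040100 → u_1 = 1.120000 - (-0.841118)/(-2.040100) = 0.707708
u_1 = 0.707708: f = -0.046933, f' = -1.790094 → u_2 = 0.707708 - (-0.046933)/(-1.790094) = 0.681490
u_2 = 0.681490: f = -0.000263, f' = -1.769951 → u_3 = 0.681490 - (-0.000263)/(-1.769951) = 0.681341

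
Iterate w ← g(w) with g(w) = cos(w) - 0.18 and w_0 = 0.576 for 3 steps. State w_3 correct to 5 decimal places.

0.63918

w_1 = g(0.576000) = 0.658648
w_2 = g(0.658648) = 0.610820
w_3 = g(0.610820) = 0.639178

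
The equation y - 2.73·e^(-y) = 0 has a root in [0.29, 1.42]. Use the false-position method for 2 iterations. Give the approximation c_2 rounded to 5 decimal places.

False-position update: c = (a·f(b) − b·f(a))/(f(b) − f(a)); replace the endpoint whose sign matches f(c).
f(0.290000) = -1.752760, f(1.420000) = 0.760121
step 1: c = 1.078186, f(c) = 0.149408 > 0 → new bracket [0.290000, 1.078186]
step 2: c = 1.016277, f(c) = 0.028182 > 0 → new bracket [0.290000, 1.016277]

1.01628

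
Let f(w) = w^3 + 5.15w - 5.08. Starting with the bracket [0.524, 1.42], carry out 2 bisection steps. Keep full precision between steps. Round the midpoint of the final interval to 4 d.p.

0.8600

f(0.524000) = -2.237522, f(1.420000) = 5.096288 (opposite signs)
step 1: m = 0.972000, f(m) = 0.844130 > 0 → root in [0.524000, 0.972000]
step 2: m = 0.748000, f(m) = -0.809291 < 0 → root in [0.748000, 0.972000]
Midpoint of [0.748000, 0.972000] = 0.860000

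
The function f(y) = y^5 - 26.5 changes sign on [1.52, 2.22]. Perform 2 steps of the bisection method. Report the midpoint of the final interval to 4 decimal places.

1.9575

f(1.520000) = -18.386319, f(2.220000) = 27.421861 (opposite signs)
step 1: m = 1.870000, f(m) = -3.633061 < 0 → root in [1.870000, 2.220000]
step 2: m = 2.045000, f(m) = 9.265686 > 0 → root in [1.870000, 2.045000]
Midpoint of [1.870000, 2.045000] = 1.957500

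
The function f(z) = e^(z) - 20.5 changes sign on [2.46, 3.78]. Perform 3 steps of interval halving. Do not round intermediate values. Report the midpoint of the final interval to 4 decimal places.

3.0375

f(2.460000) = -8.795188, f(3.780000) = 23.316042 (opposite signs)
step 1: m = 3.120000, f(m) = 2.146380 > 0 → root in [2.460000, 3.120000]
step 2: m = 2.790000, f(m) = -4.218980 < 0 → root in [2.790000, 3.120000]
step 3: m = 2.955000, f(m) = -1.298277 < 0 → root in [2.955000, 3.120000]
Midpoint of [2.955000, 3.120000] = 3.037500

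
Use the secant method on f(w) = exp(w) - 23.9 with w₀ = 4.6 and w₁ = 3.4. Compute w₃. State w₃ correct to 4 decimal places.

Secant update: w_(k+1) = w_k − f(w_k)·(w_k − w_(k-1))/(f(w_k) − f(w_(k-1))).
f(w_0) = 75.584316, f(w_1) = 6.064100
w_2 = 3.400000 - (6.064100)·(3.400000 - 4.600000)/(6.064100 - (75.584316)) = 3.295327; f(w_2) = 3.086225
w_3 = 3.295327 - (3.086225)·(3.295327 - 3.400000)/(3.086225 - (6.064100)) = 3.186845; f(w_3) = 0.311908

3.1868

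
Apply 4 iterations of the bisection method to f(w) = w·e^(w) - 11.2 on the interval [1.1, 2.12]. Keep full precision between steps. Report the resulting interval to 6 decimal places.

[1.801250, 1.865000]

f(1.100000) = -7.895417, f(2.120000) = 6.462011 (opposite signs)
step 1: m = 1.610000, f(m) = -3.145474 < 0 → root in [1.610000, 2.120000]
step 2: m = 1.865000, f(m) = 0.840320 > 0 → root in [1.610000, 1.865000]
step 3: m = 1.737500, f(m) = -1.325583 < 0 → root in [1.737500, 1.865000]
step 4: m = 1.801250, f(m) = -0.289443 < 0 → root in [1.801250, 1.865000]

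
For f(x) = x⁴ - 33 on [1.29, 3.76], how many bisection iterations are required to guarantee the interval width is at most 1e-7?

25

Initial width b − a = 3.76 − 1.29 = 2.470000.
After n steps the width is (b−a)/2^n; need (b−a)/2^n ≤ 1e-7.
So n ≥ log₂(2.470000/1e-7) = log₂(24700000.0000) ≈ 24.5580.
Hence n = 25.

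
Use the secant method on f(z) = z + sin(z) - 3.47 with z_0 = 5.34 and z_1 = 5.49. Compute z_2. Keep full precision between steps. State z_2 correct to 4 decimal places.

f(z_0) = 1.060567, f(z_1) = 1.307408
z_2 = 5.490000 - (1.307408)·(5.490000 - 5.340000)/(1.307408 - (1.060567)) = 4.695516; f(z_2) = 0.225658

4.6955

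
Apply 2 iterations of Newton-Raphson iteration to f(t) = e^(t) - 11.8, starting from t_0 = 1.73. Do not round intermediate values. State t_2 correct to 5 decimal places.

Newton update: t ← t − f(t)/f'(t).
f'(t) = e^(t)
t_0 = 1.730000: f = -6.159346, f' = 5.640654 → t_1 = 1.730000 - (-6.159346)/(5.640654) = 2.821956
t_1 = 2.821956: f = 5.009699, f' = 16.809699 → t_2 = 2.821956 - (5.009699)/(16.809699) = 2.523932

2.52393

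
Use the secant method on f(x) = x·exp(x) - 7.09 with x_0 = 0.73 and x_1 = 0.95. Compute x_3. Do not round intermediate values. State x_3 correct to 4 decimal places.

f(x_0) = -5.575191, f(x_1) = -4.633576
x_2 = 0.950000 - (-4.633576)·(0.950000 - 0.730000)/(-4.633576 - (-5.575191)) = 2.032594; f(x_2) = 8.426533
x_3 = 2.032594 - (8.426533)·(2.032594 - 0.950000)/(8.426533 - (-4.633576)) = 1.334092; f(x_3) = -2.025060

1.3341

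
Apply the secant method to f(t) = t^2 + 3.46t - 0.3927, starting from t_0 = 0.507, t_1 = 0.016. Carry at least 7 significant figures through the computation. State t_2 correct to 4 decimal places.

0.1006

f(t_0) = 1.618569, f(t_1) = -0.337084
t_2 = 0.016000 - (-0.337084)·(0.016000 - 0.507000)/(-0.337084 - (1.618569)) = 0.100631; f(t_2) = -0.034391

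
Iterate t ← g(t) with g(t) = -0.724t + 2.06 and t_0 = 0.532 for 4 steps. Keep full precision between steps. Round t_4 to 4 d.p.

1.0128

t_1 = g(0.532000) = 1.674832
t_2 = g(1.674832) = 0.847422
t_3 = g(0.847422) = 1.446467
t_4 = g(1.446467) = 1.012758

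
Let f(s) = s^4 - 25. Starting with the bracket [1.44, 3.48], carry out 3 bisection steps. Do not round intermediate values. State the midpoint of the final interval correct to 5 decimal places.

f(1.440000) = -20.700183, f(3.480000) = 121.661788 (opposite signs)
step 1: m = 2.460000, f(m) = 11.621863 > 0 → root in [1.440000, 2.460000]
step 2: m = 1.950000, f(m) = -10.540994 < 0 → root in [1.950000, 2.460000]
step 3: m = 2.205000, f(m) = -1.360713 < 0 → root in [2.205000, 2.460000]
Midpoint of [2.205000, 2.460000] = 2.332500

2.33250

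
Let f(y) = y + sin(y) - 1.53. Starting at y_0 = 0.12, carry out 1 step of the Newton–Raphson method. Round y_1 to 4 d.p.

Newton update: y ← y − f(y)/f'(y).
f'(y) = 1 + cos(y)
y_0 = 0.120000: f = -1.290288, f' = 1.992809 → y_1 = 0.120000 - (-1.290288)/(1.992809) = 0.767472

0.7675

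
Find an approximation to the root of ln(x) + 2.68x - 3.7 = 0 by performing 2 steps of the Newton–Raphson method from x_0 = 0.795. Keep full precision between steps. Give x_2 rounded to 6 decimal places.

1.286465

f'(x) = 1/x + 2.68
x_0 = 0.795000: f = -1.798813, f' = 3.937862 → x_1 = 0.795000 - (-1.798813)/(3.937862) = 1.251799
x_1 = 1.251799: f = -0.120595, f' = 3.478850 → x_2 = 1.251799 - (-0.120595)/(3.478850) = 1.286465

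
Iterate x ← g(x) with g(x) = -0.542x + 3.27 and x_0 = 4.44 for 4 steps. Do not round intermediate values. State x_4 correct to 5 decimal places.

2.32078

x_1 = g(4.440000) = 0.863520
x_2 = g(0.863520) = 2.801972
x_3 = g(2.801972) = 1.751331
x_4 = g(1.751331) = 2.320779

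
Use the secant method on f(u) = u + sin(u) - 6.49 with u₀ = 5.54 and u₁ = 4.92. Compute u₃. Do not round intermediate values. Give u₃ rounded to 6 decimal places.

6.358706

f(u_0) = -1.626637, f(u_1) = -2.548526
u_2 = 4.920000 - (-2.548526)·(4.920000 - 5.540000)/(-2.548526 - (-1.626637)) = 6.633965; f(u_2) = 0.487595
u_3 = 6.633965 - (0.487595)·(6.633965 - 4.920000)/(0.487595 - (-2.548526)) = 6.358706; f(u_3) = -0.055846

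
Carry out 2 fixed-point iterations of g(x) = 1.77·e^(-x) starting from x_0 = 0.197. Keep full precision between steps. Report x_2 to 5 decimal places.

x_1 = g(0.197000) = 1.453507
x_2 = g(1.453507) = 0.413736

0.41374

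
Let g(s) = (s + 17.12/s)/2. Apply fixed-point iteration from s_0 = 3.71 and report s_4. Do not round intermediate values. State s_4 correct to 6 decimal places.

s_1 = g(3.710000) = 4.162278
s_2 = g(4.162278) = 4.137705
s_3 = g(4.137705) = 4.137632
s_4 = g(4.137632) = 4.137632

4.137632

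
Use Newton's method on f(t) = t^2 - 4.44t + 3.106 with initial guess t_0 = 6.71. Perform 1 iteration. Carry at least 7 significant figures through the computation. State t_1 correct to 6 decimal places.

4.667940

f'(t) = 2t - 4.44
t_0 = 6.710000: f = 18.337700, f' = 8.980000 → t_1 = 6.710000 - (18.337700)/(8.980000) = 4.667940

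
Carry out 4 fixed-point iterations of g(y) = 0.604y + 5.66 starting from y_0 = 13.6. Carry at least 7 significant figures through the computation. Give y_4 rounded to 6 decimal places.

y_1 = g(13.600000) = 13.874400
y_2 = g(13.874400) = 14.040138
y_3 = g(14.040138) = 14.140243
y_4 = g(14.140243) = 14.200707

14.200707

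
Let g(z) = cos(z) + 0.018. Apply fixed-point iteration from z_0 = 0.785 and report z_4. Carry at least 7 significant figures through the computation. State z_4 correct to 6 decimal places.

0.757465

z_1 = g(0.785000) = 0.725388
z_2 = g(0.725388) = 0.766242
z_3 = g(0.766242) = 0.738522
z_4 = g(0.738522) = 0.757465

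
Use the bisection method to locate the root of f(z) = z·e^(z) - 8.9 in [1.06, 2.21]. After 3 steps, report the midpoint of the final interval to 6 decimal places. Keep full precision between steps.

f(1.060000) = -5.840447, f(2.210000) = 11.245733 (opposite signs)
step 1: m = 1.635000, f(m) = -0.513336 < 0 → root in [1.635000, 2.210000]
step 2: m = 1.922500, f(m) = 4.246117 > 0 → root in [1.635000, 1.922500]
step 3: m = 1.778750, f(m) = 1.634556 > 0 → root in [1.635000, 1.778750]
Midpoint of [1.635000, 1.778750] = 1.706875

1.706875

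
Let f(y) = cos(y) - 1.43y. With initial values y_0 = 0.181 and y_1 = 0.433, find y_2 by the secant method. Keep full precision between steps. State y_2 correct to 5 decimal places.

f(y_0) = 0.724834, f(y_1) = 0.288521
y_2 = 0.433000 - (0.288521)·(0.433000 - 0.181000)/(0.288521 - (0.724834)) = 0.599640; f(y_2) = -0.031947

0.59964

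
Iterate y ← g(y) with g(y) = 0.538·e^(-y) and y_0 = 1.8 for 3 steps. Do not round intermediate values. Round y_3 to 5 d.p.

0.32886

y_1 = g(1.800000) = 0.088931
y_2 = g(0.088931) = 0.492221
y_3 = g(0.492221) = 0.328862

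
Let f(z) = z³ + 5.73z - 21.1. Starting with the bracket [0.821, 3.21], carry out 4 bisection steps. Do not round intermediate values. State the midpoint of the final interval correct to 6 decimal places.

f(0.821000) = -15.842282, f(3.210000) = 30.369461 (opposite signs)
step 1: m = 2.015500, f(m) = -1.363740 < 0 → root in [2.015500, 3.210000]
step 2: m = 2.612750, f(m) = 11.706898 > 0 → root in [2.015500, 2.612750]
step 3: m = 2.314125, f(m) = 4.552479 > 0 → root in [2.015500, 2.314125]
step 4: m = 2.164813, f(m) = 1.449581 > 0 → root in [2.015500, 2.164813]
Midpoint of [2.015500, 2.164813] = 2.090156

2.090156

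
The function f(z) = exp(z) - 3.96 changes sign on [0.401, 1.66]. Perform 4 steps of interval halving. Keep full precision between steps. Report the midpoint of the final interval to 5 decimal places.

1.38459

f(0.401000) = -2.466683, f(1.660000) = 1.299311 (opposite signs)
step 1: m = 1.030500, f(m) = -1.157533 < 0 → root in [1.030500, 1.660000]
step 2: m = 1.345250, f(m) = -0.120854 < 0 → root in [1.345250, 1.660000]
step 3: m = 1.502625, f(m) = 0.533469 > 0 → root in [1.345250, 1.502625]
step 4: m = 1.423938, f(m) = 0.193442 > 0 → root in [1.345250, 1.423938]
Midpoint of [1.345250, 1.423938] = 1.384594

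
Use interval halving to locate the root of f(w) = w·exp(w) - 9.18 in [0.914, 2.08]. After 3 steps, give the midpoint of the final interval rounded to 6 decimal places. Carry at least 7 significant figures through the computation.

1.715625

f(0.914000) = -6.900228, f(2.080000) = 7.469295 (opposite signs)
step 1: m = 1.497000, f(m) = -2.491009 < 0 → root in [1.497000, 2.080000]
step 2: m = 1.788500, f(m) = 1.516080 > 0 → root in [1.497000, 1.788500]
step 3: m = 1.642750, f(m) = -0.688024 < 0 → root in [1.642750, 1.788500]
Midpoint of [1.642750, 1.788500] = 1.715625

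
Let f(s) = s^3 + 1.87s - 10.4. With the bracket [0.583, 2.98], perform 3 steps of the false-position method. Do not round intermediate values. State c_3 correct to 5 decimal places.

f(0.583000) = -9.111635, f(2.980000) = 21.636192
step 1: c = 1.293313, f(c) = -5.818232 < 0 → new bracket [1.293313, 2.980000]
step 2: c = 1.650761, f(c) = -2.814729 < 0 → new bracket [1.650761, 2.980000]
step 3: c = 1.803780, f(c) = -1.158112 < 0 → new bracket [1.803780, 2.980000]

1.80378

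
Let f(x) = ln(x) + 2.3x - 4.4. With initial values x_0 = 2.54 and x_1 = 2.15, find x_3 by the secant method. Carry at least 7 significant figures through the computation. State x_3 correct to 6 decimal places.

1.686350

f(x_0) = 2.374164, f(x_1) = 1.310468
x_2 = 2.150000 - (1.310468)·(2.150000 - 2.540000)/(1.310468 - (2.374164)) = 1.669522; f(x_2) = -0.047562
x_3 = 1.669522 - (-0.047562)·(1.669522 - 2.150000)/(-0.047562 - (1.310468)) = 1.686350; f(x_3) = 0.001171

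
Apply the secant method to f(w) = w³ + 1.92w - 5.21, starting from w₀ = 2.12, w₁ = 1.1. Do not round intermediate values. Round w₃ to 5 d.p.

1.38652

f(w_0) = 8.388528, f(w_1) = -1.767000
w_2 = 1.100000 - (-1.767000)·(1.100000 - 2.120000)/(-1.767000 - (8.388528)) = 1.277474; f(w_2) = -0.672491
w_3 = 1.277474 - (-0.672491)·(1.277474 - 1.100000)/(-0.672491 - (-1.767000)) = 1.386518; f(w_3) = 0.117598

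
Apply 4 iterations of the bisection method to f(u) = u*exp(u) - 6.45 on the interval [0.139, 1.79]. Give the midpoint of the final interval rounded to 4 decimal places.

1.4288

f(0.139000) = -6.290272, f(1.790000) = 4.271120 (opposite signs)
step 1: m = 0.964500, f(m) = -3.919658 < 0 → root in [0.964500, 1.790000]
step 2: m = 1.377250, f(m) = -0.990601 < 0 → root in [1.377250, 1.790000]
step 3: m = 1.583625, f(m) = 1.266351 > 0 → root in [1.377250, 1.583625]
step 4: m = 1.480438, f(m) = 0.056327 > 0 → root in [1.377250, 1.480438]
Midpoint of [1.377250, 1.480438] = 1.428844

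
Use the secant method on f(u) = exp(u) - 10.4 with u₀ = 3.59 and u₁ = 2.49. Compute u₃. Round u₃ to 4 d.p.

2.3470

f(u_0) = 25.834076, f(u_1) = 1.661276
u_2 = 2.490000 - (1.661276)·(2.490000 - 3.590000)/(1.661276 - (25.834076)) = 2.414402; f(u_2) = 0.783086
u_3 = 2.414402 - (0.783086)·(2.414402 - 2.490000)/(0.783086 - (1.661276)) = 2.346992; f(u_3) = 0.054074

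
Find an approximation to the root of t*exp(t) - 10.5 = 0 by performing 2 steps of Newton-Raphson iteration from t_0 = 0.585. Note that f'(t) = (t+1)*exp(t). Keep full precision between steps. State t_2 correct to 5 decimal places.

3.15337

Newton update: t ← t − f(t)/f'(t).
t_0 = 0.585000: f = -9.449930, f' = 2.845061 → t_1 = 0.585000 - (-9.449930)/(2.845061) = 3.906521
t_1 = 3.906521: f = 183.754434, f' = 243.980113 → t_2 = 3.906521 - (183.754434)/(243.980113) = 3.153368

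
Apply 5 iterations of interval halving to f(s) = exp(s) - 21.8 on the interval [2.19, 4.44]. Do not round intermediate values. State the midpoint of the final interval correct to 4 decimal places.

3.0689

f(2.190000) = -12.864787, f(4.440000) = 62.974942 (opposite signs)
step 1: m = 3.315000, f(m) = 5.722394 > 0 → root in [2.190000, 3.315000]
step 2: m = 2.752500, f(m) = -6.118213 < 0 → root in [2.752500, 3.315000]
step 3: m = 3.033750, f(m) = -1.025007 < 0 → root in [3.033750, 3.315000]
step 4: m = 3.174375, f(m) = 2.111870 > 0 → root in [3.033750, 3.174375]
step 5: m = 3.104063, f(m) = 0.488314 > 0 → root in [3.033750, 3.104063]
Midpoint of [3.033750, 3.104063] = 3.068906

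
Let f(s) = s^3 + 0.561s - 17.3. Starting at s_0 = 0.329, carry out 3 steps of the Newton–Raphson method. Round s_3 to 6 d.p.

8.746544

f'(s) = 3s^2 + 0.561
s_0 = 0.329000: f = -17.079820, f' = 0.885723 → s_1 = 0.329000 - (-17.079820)/(0.885723) = 19.612478
s_1 = 19.612478: f = 7537.628046, f' = 1154.508844 → s_2 = 19.612478 - (7537.628046)/(1154.508844) = 13.083616
s_2 = 13.083616: f = 2229.706708, f' = 514.104058 → s_3 = 13.083616 - (2229.706708)/(514.104058) = 8.746544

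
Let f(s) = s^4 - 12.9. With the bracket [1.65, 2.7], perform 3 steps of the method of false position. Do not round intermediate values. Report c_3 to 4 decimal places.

f(1.650000) = -5.487994, f(2.700000) = 40.244100
step 1: c = 1.776003, f(c) = -2.951100 < 0 → new bracket [1.776003, 2.700000]
step 2: c = 1.839131, f(c) = -1.459356 < 0 → new bracket [1.839131, 2.700000]
step 3: c = 1.869256, f(c) = -0.691146 < 0 → new bracket [1.869256, 2.700000]

1.8693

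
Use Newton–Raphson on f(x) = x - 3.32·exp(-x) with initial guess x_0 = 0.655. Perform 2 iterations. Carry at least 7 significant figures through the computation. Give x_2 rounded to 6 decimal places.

f'(x) = 1 + 3.32·exp(-x)
x_0 = 0.655000: f = -1.069548, f' = 2.724548 → x_1 = 0.655000 - (-1.069548)/(2.724548) = 1.047560
x_1 = 1.047560: f = -0.117072, f' = 2.164632 → x_2 = 1.047560 - (-0.117072)/(2.164632) = 1.101644

1.101644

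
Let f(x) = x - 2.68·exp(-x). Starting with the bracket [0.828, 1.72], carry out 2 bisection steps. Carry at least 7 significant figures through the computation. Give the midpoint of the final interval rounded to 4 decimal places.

f(0.828000) = -0.342952, f(1.720000) = 1.240103 (opposite signs)
step 1: m = 1.274000, f(m) = 0.524376 > 0 → root in [0.828000, 1.274000]
step 2: m = 1.051000, f(m) = 0.114104 > 0 → root in [0.828000, 1.051000]
Midpoint of [0.828000, 1.051000] = 0.939500

0.9395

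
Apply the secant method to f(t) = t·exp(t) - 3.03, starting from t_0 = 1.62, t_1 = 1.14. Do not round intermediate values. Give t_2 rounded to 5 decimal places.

1.08448

f(t_0) = 5.156006, f(t_1) = 0.534516
t_2 = 1.140000 - (0.534516)·(1.140000 - 1.620000)/(0.534516 - (5.156006)) = 1.084484; f(t_2) = 0.177808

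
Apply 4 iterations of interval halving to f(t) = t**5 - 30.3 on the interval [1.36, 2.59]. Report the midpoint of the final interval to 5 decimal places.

2.01344

f(1.360000) = -25.647413, f(2.590000) = 86.246389 (opposite signs)
step 1: m = 1.975000, f(m) = -0.250621 < 0 → root in [1.975000, 2.590000]
step 2: m = 2.282500, f(m) = 31.651800 > 0 → root in [1.975000, 2.282500]
step 3: m = 2.128750, f(m) = 13.414277 > 0 → root in [1.975000, 2.128750]
step 4: m = 2.051875, f(m) = 6.070938 > 0 → root in [1.975000, 2.051875]
Midpoint of [1.975000, 2.051875] = 2.013438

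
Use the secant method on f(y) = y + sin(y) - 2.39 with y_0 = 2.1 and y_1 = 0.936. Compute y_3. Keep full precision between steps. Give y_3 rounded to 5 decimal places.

f(y_0) = 0.573209, f(y_1) = -0.648808
y_2 = 0.936000 - (-0.648808)·(0.936000 - 2.100000)/(-0.648808 - (0.573209)) = 1.554005; f(y_2) = 0.163864
y_3 = 1.554005 - (0.163864)·(1.554005 - 0.936000)/(0.163864 - (-0.648808)) = 1.429393; f(y_3) = 0.029412

1.42939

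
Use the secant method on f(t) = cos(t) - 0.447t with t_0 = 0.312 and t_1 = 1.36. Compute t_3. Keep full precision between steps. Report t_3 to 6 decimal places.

Secant update: t_(k+1) = t_k − f(t_k)·(t_k − t_(k-1))/(f(t_k) − f(t_(k-1))).
f(t_0) = 0.812258, f(t_1) = -0.398681
t_2 = 1.360000 - (-0.398681)·(1.360000 - 0.312000)/(-0.398681 - (0.812258)) = 1.014964; f(t_2) = 0.073962
t_3 = 1.014964 - (0.073962)·(1.014964 - 1.360000)/(0.073962 - (-0.398681)) = 1.068957; f(t_3) = 0.003215

1.068957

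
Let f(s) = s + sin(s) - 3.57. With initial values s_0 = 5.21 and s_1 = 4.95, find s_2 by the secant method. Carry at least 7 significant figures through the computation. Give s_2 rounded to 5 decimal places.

f(s_0) = 0.761275, f(s_1) = 0.408097
s_2 = 4.950000 - (0.408097)·(4.950000 - 5.210000)/(0.408097 - (0.761275)) = 4.649570; f(s_2) = 0.081542

4.64957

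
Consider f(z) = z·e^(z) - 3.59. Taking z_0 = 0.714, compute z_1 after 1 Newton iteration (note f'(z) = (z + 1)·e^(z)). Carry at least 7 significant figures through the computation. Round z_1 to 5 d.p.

z_0 = 0.714000: f = -2.131910, f' = 3.500234 → z_1 = 0.714000 - (-2.131910)/(3.500234) = 1.323076

1.32308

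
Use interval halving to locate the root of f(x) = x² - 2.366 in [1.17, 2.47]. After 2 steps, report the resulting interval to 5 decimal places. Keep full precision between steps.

[1.49500, 1.82000]

f(1.170000) = -0.997100, f(2.470000) = 3.734900 (opposite signs)
step 1: m = 1.820000, f(m) = 0.946400 > 0 → root in [1.170000, 1.820000]
step 2: m = 1.495000, f(m) = -0.130975 < 0 → root in [1.495000, 1.820000]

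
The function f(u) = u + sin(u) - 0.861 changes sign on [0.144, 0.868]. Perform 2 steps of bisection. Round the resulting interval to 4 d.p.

f(0.144000) = -0.573497, f(0.868000) = 0.770038 (opposite signs)
step 1: m = 0.506000, f(m) = 0.129682 > 0 → root in [0.144000, 0.506000]
step 2: m = 0.325000, f(m) = -0.216691 < 0 → root in [0.325000, 0.506000]

[0.3250, 0.5060]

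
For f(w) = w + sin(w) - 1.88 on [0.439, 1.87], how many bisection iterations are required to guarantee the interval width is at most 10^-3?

Initial width b − a = 1.87 − 0.439 = 1.431000.
After n steps the width is (b−a)/2^n; need (b−a)/2^n ≤ 10^-3.
So n ≥ log₂(1.431000/10^-3) = log₂(1431.0000) ≈ 10.4828.
Hence n = 11.

11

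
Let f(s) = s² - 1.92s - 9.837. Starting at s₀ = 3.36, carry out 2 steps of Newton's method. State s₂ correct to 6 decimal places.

f'(s) = 2s - 1.92
s_0 = 3.360000: f = -4.998600, f' = 4.800000 → s_1 = 3.360000 - (-4.998600)/(4.800000) = 4.401375
s_1 = 4.401375: f = 1.084462, f' = 6.882750 → s_2 = 4.401375 - (1.084462)/(6.882750) = 4.243813

4.243813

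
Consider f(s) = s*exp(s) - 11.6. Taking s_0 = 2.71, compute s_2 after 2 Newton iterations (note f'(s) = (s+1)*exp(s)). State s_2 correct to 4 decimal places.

1.9096

s_0 = 2.710000: f = 29.129337, f' = 55.758612 → s_1 = 2.710000 - (29.129337)/(55.758612) = 2.187581
s_1 = 2.187581: f = 7.899288, f' = 28.412916 → s_2 = 2.187581 - (7.899288)/(28.412916) = 1.909564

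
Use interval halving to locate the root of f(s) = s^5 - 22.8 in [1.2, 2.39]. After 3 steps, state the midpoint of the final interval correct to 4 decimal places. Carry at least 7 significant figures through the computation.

f(1.200000) = -20.311680, f(2.390000) = 55.181127 (opposite signs)
step 1: m = 1.795000, f(m) = -4.165306 < 0 → root in [1.795000, 2.390000]
step 2: m = 2.092500, f(m) = 17.316897 > 0 → root in [1.795000, 2.092500]
step 3: m = 1.943750, f(m) = 4.946105 > 0 → root in [1.795000, 1.943750]
Midpoint of [1.795000, 1.943750] = 1.869375

1.8694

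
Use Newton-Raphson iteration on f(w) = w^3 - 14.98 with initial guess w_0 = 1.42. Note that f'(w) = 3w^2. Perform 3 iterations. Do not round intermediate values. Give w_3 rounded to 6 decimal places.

w_0 = 1.420000: f = -12.116712, f' = 6.049200 → w_1 = 1.420000 - (-12.116712)/(6.049200) = 3.423027
w_1 = 3.423027: f = 25.128003, f' = 35.151345 → w_2 = 3.423027 - (25.128003)/(35.151345) = 2.708175
w_2 = 2.708175: f = 4.882337, f' = 22.002641 → w_3 = 2.708175 - (4.882337)/(22.002641) = 2.486278

2.486278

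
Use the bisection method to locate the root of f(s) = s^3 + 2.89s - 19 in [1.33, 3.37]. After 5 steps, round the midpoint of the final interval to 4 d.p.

2.3181

f(1.330000) = -12.803663, f(3.370000) = 29.012053 (opposite signs)
step 1: m = 2.350000, f(m) = 0.769375 > 0 → root in [1.330000, 2.350000]
step 2: m = 1.840000, f(m) = -7.452896 < 0 → root in [1.840000, 2.350000]
step 3: m = 2.095000, f(m) = -3.750443 < 0 → root in [2.095000, 2.350000]
step 4: m = 2.222500, f(m) = -1.598922 < 0 → root in [2.222500, 2.350000]
step 5: m = 2.286250, f(m) = -0.442648 < 0 → root in [2.286250, 2.350000]
Midpoint of [2.286250, 2.350000] = 2.318125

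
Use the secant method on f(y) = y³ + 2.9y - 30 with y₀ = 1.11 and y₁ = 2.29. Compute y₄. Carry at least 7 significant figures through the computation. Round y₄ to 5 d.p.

f(y_0) = -25.413369, f(y_1) = -11.350011
y_2 = 2.290000 - (-11.350011)·(2.290000 - 1.110000)/(-11.350011 - (-25.413369)) = 3.242334; f(y_2) = 13.488547
y_3 = 3.242334 - (13.488547)·(3.242334 - 2.290000)/(13.488547 - (-11.350011)) = 2.725170; f(y_3) = -1.858386
y_4 = 2.725170 - (-1.858386)·(2.725170 - 3.242334)/(-1.858386 - (13.488547)) = 2.787794; f(y_4) = -0.249221

2.78779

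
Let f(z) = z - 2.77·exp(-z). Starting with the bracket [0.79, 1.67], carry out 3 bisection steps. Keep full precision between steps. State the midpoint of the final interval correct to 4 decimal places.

f(0.790000) = -0.467150, f(1.670000) = 1.148556 (opposite signs)
step 1: m = 1.230000, f(m) = 0.420350 > 0 → root in [0.790000, 1.230000]
step 2: m = 1.010000, f(m) = 0.001113 > 0 → root in [0.790000, 1.010000]
step 3: m = 0.900000, f(m) = -0.226198 < 0 → root in [0.900000, 1.010000]
Midpoint of [0.900000, 1.010000] = 0.955000

0.9550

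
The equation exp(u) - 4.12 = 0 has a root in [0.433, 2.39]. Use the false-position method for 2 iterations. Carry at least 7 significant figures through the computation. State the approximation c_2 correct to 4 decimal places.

f(0.433000) = -2.578124, f(2.390000) = 6.793494
step 1: c = 0.971369, f(c) = -1.478442 < 0 → new bracket [0.971369, 2.390000]
step 2: c = 1.224921, f(c) = -0.716104 < 0 → new bracket [1.224921, 2.390000]

1.2249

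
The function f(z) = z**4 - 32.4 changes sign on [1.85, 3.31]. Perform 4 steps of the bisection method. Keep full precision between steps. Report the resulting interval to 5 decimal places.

[2.30625, 2.39750]

f(1.850000) = -20.686494, f(3.310000) = 87.636127 (opposite signs)
step 1: m = 2.580000, f(m) = 11.907661 > 0 → root in [1.850000, 2.580000]
step 2: m = 2.215000, f(m) = -8.328956 < 0 → root in [2.215000, 2.580000]
step 3: m = 2.397500, f(m) = 0.639576 > 0 → root in [2.215000, 2.397500]
step 4: m = 2.306250, f(m) = -4.110483 < 0 → root in [2.306250, 2.397500]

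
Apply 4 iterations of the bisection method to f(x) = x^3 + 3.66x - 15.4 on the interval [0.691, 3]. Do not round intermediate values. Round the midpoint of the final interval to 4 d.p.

f(0.691000) = -12.541001, f(3.000000) = 22.580000 (opposite signs)
step 1: m = 1.845500, f(m) = -2.359936 < 0 → root in [1.845500, 3.000000]
step 2: m = 2.422750, f(m) = 7.688123 > 0 → root in [1.845500, 2.422750]
step 3: m = 2.134125, f(m) = 2.130747 > 0 → root in [1.845500, 2.134125]
step 4: m = 1.989812, f(m) = -0.238915 < 0 → root in [1.989812, 2.134125]
Midpoint of [1.989812, 2.134125] = 2.061969

2.0620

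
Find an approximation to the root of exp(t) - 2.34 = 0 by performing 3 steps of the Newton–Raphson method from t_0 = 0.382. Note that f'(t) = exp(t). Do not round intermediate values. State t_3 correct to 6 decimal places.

t_0 = 0.382000: f = -0.874788, f' = 1.465212 → t_1 = 0.382000 - (-0.874788)/(1.465212) = 0.979038
t_1 = 0.979038: f = 0.321895, f' = 2.661895 → t_2 = 0.979038 - (0.321895)/(2.661895) = 0.858111
t_2 = 0.858111: f = 0.018702, f' = 2.358702 → t_3 = 0.858111 - (0.018702)/(2.358702) = 0.850183

0.850183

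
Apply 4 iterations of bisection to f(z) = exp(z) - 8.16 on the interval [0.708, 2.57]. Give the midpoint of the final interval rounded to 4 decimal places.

f(0.708000) = -6.130073, f(2.570000) = 4.905824 (opposite signs)
step 1: m = 1.639000, f(m) = -3.009983 < 0 → root in [1.639000, 2.570000]
step 2: m = 2.104500, f(m) = 0.043000 > 0 → root in [1.639000, 2.104500]
step 3: m = 1.871750, f(m) = -1.660339 < 0 → root in [1.871750, 2.104500]
step 4: m = 1.988125, f(m) = -0.858170 < 0 → root in [1.988125, 2.104500]
Midpoint of [1.988125, 2.104500] = 2.046312

2.0463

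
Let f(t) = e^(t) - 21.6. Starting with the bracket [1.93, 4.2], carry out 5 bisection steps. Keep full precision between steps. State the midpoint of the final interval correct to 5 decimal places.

3.10047

f(1.930000) = -14.710490, f(4.200000) = 45.086331 (opposite signs)
step 1: m = 3.065000, f(m) = -0.165538 < 0 → root in [3.065000, 4.200000]
step 2: m = 3.632500, f(m) = 16.207217 > 0 → root in [3.065000, 3.632500]
step 3: m = 3.348750, f(m) = 6.867127 > 0 → root in [3.065000, 3.348750]
step 4: m = 3.206875, f(m) = 3.101772 > 0 → root in [3.065000, 3.206875]
step 5: m = 3.135937, f(m) = 1.410198 > 0 → root in [3.065000, 3.135937]
Midpoint of [3.065000, 3.135937] = 3.100469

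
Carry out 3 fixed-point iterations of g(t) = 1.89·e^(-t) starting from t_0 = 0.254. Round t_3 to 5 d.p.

1.22177

t_1 = g(0.254000) = 1.466058
t_2 = g(1.466058) = 0.436276
t_3 = g(0.436276) = 1.221770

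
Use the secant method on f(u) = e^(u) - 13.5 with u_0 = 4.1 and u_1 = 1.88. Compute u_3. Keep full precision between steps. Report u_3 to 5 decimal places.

f(u_0) = 46.840288, f(u_1) = -6.946495
u_2 = 1.880000 - (-6.946495)·(1.880000 - 4.100000)/(-6.946495 - (46.840288)) = 2.166710; f(u_2) = -4.770482
u_3 = 2.166710 - (-4.770482)·(2.166710 - 1.880000)/(-4.770482 - (-6.946495)) = 2.795266; f(u_3) = 2.866980

2.79527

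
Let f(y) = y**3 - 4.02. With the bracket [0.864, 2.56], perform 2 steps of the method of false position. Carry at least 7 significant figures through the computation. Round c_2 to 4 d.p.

1.4168

f(0.864000) = -3.375027, f(2.560000) = 12.757216
step 1: c = 1.218820, f(c) = -2.209415 < 0 → new bracket [1.218820, 2.560000]
step 2: c = 1.416809, f(c) = -1.175973 < 0 → new bracket [1.416809, 2.560000]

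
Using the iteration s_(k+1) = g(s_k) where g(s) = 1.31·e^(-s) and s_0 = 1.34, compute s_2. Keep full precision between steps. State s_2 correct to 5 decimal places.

0.92961

s_1 = g(1.340000) = 0.343018
s_2 = g(0.343018) = 0.929609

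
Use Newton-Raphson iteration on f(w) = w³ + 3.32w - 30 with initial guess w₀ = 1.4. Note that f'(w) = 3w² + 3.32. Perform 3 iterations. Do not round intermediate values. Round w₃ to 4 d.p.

2.7731

w_0 = 1.400000: f = -22.608000, f' = 9.200000 → w_1 = 1.400000 - (-22.608000)/(9.200000) = 3.857391
w_1 = 3.857391: f = 40.202468, f' = 47.958403 → w_2 = 3.857391 - (40.202468)/(47.958403) = 3.019113
w_2 = 3.019113: f = 7.542814, f' = 30.665138 → w_3 = 3.019113 - (7.542814)/(30.665138) = 2.773140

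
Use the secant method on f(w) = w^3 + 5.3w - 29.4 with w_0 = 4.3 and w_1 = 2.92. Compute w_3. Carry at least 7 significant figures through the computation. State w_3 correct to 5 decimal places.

2.53895

f(w_0) = 72.897000, f(w_1) = 10.973088
w_2 = 2.920000 - (10.973088)·(2.920000 - 4.300000)/(10.973088 - (72.897000)) = 2.675460; f(w_2) = 3.931117
w_3 = 2.675460 - (3.931117)·(2.675460 - 2.920000)/(3.931117 - (10.973088)) = 2.538948; f(w_3) = 0.423137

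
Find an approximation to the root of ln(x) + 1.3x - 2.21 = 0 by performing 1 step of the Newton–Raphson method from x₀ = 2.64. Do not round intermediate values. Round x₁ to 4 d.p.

Newton update: x ← x − f(x)/f'(x).
f'(x) = 1/x + 1.3
x_0 = 2.640000: f = 2.192779, f' = 1.678788 → x_1 = 2.640000 - (2.192779)/(1.678788) = 1.333832

1.3338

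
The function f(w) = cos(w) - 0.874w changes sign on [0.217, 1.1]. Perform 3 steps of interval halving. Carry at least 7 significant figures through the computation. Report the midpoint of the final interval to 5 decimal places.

f(0.217000) = 0.786890, f(1.100000) = -0.507804 (opposite signs)
step 1: m = 0.658500, f(m) = 0.215382 > 0 → root in [0.658500, 1.100000]
step 2: m = 0.879250, f(m) = -0.130735 < 0 → root in [0.658500, 0.879250]
step 3: m = 0.768875, f(m) = 0.046697 > 0 → root in [0.768875, 0.879250]
Midpoint of [0.768875, 0.879250] = 0.824063

0.82406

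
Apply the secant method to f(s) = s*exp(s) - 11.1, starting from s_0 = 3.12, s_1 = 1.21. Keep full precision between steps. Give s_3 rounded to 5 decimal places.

2.02882

f(s_0) = 59.556704, f(s_1) = -7.042284
s_2 = 1.210000 - (-7.042284)·(1.210000 - 3.120000)/(-7.042284 - (59.556704)) = 1.411966; f(s_2) = -5.305264
s_3 = 1.411966 - (-5.305264)·(1.411966 - 1.210000)/(-5.305264 - (-7.042284)) = 2.028819; f(s_3) = 4.329381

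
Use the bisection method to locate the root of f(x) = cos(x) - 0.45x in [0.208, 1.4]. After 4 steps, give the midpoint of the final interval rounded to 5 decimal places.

1.06475

f(0.208000) = 0.884846, f(1.400000) = -0.460033 (opposite signs)
step 1: m = 0.804000, f(m) = 0.332032 > 0 → root in [0.804000, 1.400000]
step 2: m = 1.102000, f(m) = -0.044087 < 0 → root in [0.804000, 1.102000]
step 3: m = 0.953000, f(m) = 0.150390 > 0 → root in [0.953000, 1.102000]
step 4: m = 1.027500, f(m) = 0.054585 > 0 → root in [1.027500, 1.102000]
Midpoint of [1.027500, 1.102000] = 1.064750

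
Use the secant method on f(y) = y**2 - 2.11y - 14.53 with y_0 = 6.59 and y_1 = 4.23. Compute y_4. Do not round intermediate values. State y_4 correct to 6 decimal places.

5.009839

Secant update: y_(k+1) = y_k − f(y_k)·(y_k − y_(k-1))/(f(y_k) − f(y_(k-1))).
f(y_0) = 14.993200, f(y_1) = -5.562400
y_2 = 4.230000 - (-5.562400)·(4.230000 - 6.590000)/(-5.562400 - (14.993200)) = 4.868622; f(y_2) = -1.099310
y_3 = 4.868622 - (-1.099310)·(4.868622 - 4.230000)/(-1.099310 - (-5.562400)) = 5.025922; f(y_3) = 0.125199
y_4 = 5.025922 - (0.125199)·(5.025922 - 4.868622)/(0.125199 - (-1.099310)) = 5.009839; f(y_4) = -0.002271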